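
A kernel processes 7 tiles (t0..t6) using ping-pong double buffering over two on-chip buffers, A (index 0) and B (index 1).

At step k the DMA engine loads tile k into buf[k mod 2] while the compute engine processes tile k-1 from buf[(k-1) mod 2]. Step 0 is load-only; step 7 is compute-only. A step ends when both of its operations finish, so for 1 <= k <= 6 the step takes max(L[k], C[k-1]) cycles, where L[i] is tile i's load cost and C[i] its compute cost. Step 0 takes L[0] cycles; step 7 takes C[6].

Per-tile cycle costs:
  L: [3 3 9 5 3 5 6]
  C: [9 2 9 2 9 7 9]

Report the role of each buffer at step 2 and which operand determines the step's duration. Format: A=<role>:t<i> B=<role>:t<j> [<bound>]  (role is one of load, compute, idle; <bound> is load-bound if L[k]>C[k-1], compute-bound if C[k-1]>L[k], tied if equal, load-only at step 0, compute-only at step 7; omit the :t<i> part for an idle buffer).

step 2: A=load:t2 B=compute:t1 [load-bound]

step 0: L[0]=3 → dur=3, Σ=3 | A=load:t0 B=idle [load-only]
step 1: L[1]=3 C[0]=9 → dur=9, Σ=12 | A=compute:t0 B=load:t1 [compute-bound]
step 2: L[2]=9 C[1]=2 → dur=9, Σ=21 | A=load:t2 B=compute:t1 [load-bound]
step 3: L[3]=5 C[2]=9 → dur=9, Σ=30 | A=compute:t2 B=load:t3 [compute-bound]
step 4: L[4]=3 C[3]=2 → dur=3, Σ=33 | A=load:t4 B=compute:t3 [load-bound]
step 5: L[5]=5 C[4]=9 → dur=9, Σ=42 | A=compute:t4 B=load:t5 [compute-bound]
step 6: L[6]=6 C[5]=7 → dur=7, Σ=49 | A=load:t6 B=compute:t5 [compute-bound]
step 7: C[6]=9 → dur=9, Σ=58 | A=compute:t6 B=idle [compute-only]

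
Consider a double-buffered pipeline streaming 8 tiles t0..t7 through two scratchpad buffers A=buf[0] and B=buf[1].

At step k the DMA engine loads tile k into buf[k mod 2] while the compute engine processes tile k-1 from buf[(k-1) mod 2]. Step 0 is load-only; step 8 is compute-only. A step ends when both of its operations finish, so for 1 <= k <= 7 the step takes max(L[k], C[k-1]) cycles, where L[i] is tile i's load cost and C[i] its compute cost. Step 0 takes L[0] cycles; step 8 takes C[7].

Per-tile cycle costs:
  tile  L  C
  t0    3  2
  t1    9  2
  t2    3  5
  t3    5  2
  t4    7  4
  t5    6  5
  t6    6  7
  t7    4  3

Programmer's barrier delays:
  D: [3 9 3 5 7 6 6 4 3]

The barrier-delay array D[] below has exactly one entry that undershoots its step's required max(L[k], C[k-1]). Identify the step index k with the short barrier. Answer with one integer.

k=0 barrier L[0]=3→3c, D[0]=3 ok
k=1 barrier max(L[1]=9,C[0]=2)→9c, D[1]=9 ok
k=2 barrier max(L[2]=3,C[1]=2)→3c, D[2]=3 ok
k=3 barrier max(L[3]=5,C[2]=5)→5c, D[3]=5 ok
k=4 barrier max(L[4]=7,C[3]=2)→7c, D[4]=7 ok
k=5 barrier max(L[5]=6,C[4]=4)→6c, D[5]=6 ok
k=6 barrier max(L[6]=6,C[5]=5)→6c, D[6]=6 ok
k=7 barrier max(L[7]=4,C[6]=7)→7c, D[7]=4 SHORT
k=8 barrier C[7]=3→3c, D[8]=3 ok

hazard at step 7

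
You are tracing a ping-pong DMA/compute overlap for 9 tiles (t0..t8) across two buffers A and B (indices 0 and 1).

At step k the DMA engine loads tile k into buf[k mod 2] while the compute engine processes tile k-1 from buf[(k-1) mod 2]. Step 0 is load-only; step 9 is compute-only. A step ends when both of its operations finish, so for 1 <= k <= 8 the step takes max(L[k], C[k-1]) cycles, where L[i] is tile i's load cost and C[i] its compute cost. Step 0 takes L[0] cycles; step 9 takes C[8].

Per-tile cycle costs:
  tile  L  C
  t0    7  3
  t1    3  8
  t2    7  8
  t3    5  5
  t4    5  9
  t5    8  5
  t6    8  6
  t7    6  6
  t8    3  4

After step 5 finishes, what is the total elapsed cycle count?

end_cycle[5] = 40

k=0 load=t0/7c comp=- wait=7 total=7
k=1 load=t1/3c comp=t0/3c wait=3 total=10
k=2 load=t2/7c comp=t1/8c wait=8 total=18
k=3 load=t3/5c comp=t2/8c wait=8 total=26
k=4 load=t4/5c comp=t3/5c wait=5 total=31
k=5 load=t5/8c comp=t4/9c wait=9 total=40
k=6 load=t6/8c comp=t5/5c wait=8 total=48
k=7 load=t7/6c comp=t6/6c wait=6 total=54
k=8 load=t8/3c comp=t7/6c wait=6 total=60
k=9 load=- comp=t8/4c wait=4 total=64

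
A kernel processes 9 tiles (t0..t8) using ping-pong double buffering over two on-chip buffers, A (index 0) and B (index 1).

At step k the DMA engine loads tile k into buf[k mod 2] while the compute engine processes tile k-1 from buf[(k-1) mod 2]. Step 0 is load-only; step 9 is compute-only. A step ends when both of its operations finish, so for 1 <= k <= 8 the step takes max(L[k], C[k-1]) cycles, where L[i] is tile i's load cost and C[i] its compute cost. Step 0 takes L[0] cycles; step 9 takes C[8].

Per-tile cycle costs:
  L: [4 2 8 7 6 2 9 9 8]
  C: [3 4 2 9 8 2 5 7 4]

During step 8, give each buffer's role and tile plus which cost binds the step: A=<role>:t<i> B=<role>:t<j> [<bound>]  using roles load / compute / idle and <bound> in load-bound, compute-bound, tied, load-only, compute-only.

[0] DMA t0→A (4c) ∥ CU idle ⇒ 4c, clock 4
[1] DMA t1→B (2c) ∥ CU A:t0 (3c) ⇒ 3c, clock 7
[2] DMA t2→A (8c) ∥ CU B:t1 (4c) ⇒ 8c, clock 15
[3] DMA t3→B (7c) ∥ CU A:t2 (2c) ⇒ 7c, clock 22
[4] DMA t4→A (6c) ∥ CU B:t3 (9c) ⇒ 9c, clock 31
[5] DMA t5→B (2c) ∥ CU A:t4 (8c) ⇒ 8c, clock 39
[6] DMA t6→A (9c) ∥ CU B:t5 (2c) ⇒ 9c, clock 48
[7] DMA t7→B (9c) ∥ CU A:t6 (5c) ⇒ 9c, clock 57
[8] DMA t8→A (8c) ∥ CU B:t7 (7c) ⇒ 8c, clock 65
[9] DMA idle ∥ CU A:t8 (4c) ⇒ 4c, clock 69

step 8: A=load:t8 B=compute:t7 [load-bound]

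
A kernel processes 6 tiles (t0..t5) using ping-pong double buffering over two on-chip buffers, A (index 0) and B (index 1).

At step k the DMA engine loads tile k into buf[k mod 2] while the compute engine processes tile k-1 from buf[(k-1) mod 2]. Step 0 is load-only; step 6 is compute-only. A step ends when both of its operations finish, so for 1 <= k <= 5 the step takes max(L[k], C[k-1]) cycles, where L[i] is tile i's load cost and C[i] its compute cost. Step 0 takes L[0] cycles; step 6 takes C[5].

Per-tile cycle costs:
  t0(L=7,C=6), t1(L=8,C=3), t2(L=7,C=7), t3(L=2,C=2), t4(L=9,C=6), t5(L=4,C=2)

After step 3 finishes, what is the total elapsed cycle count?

end_cycle[3] = 29

k=0 load=t0/7c comp=- wait=7 total=7
k=1 load=t1/8c comp=t0/6c wait=8 total=15
k=2 load=t2/7c comp=t1/3c wait=7 total=22
k=3 load=t3/2c comp=t2/7c wait=7 total=29
k=4 load=t4/9c comp=t3/2c wait=9 total=38
k=5 load=t5/4c comp=t4/6c wait=6 total=44
k=6 load=- comp=t5/2c wait=2 total=46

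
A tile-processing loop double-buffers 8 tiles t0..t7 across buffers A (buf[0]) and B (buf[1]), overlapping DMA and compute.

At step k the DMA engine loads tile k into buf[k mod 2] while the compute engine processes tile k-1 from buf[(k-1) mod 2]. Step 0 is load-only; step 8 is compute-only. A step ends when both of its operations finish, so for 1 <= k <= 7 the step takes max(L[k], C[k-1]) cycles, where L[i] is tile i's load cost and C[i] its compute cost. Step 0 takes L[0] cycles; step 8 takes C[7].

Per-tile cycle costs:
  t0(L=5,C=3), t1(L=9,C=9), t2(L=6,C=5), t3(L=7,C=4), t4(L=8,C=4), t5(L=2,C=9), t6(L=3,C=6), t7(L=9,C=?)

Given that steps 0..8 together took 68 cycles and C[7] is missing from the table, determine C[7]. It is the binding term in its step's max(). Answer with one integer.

step 0: dur = L[0]=5 = 5
step 1: dur = max(L[1]=9, C[0]=3) = 9
step 2: dur = max(L[2]=6, C[1]=9) = 9
step 3: dur = max(L[3]=7, C[2]=5) = 7
step 4: dur = max(L[4]=8, C[3]=4) = 8
step 5: dur = max(L[5]=2, C[4]=4) = 4
step 6: dur = max(L[6]=3, C[5]=9) = 9
step 7: dur = max(L[7]=9, C[6]=6) = 9
step 8: dur = C[7]=? = C[7]  (unknown; binding)
sum of known step durations = 60
dur[8] = total - known = 68 - 60 = 8
C[7] is the binding max in step 8, so C[7] = dur[8] = 8

C[7] = 8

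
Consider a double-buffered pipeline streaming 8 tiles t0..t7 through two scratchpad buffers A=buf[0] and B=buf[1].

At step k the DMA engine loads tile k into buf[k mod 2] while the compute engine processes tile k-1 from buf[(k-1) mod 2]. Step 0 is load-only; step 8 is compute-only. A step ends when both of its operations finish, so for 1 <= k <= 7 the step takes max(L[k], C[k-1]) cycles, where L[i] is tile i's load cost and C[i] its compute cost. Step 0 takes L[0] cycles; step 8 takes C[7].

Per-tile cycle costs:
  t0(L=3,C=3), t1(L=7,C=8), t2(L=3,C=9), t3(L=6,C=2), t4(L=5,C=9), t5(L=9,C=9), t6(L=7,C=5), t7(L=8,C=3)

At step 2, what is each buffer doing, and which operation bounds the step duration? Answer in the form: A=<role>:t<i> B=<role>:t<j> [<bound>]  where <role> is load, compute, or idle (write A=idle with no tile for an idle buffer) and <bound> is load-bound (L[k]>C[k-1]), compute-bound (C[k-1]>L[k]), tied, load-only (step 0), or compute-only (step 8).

k=0 load=t0/3c comp=- wait=3 total=3
k=1 load=t1/7c comp=t0/3c wait=7 total=10
k=2 load=t2/3c comp=t1/8c wait=8 total=18
k=3 load=t3/6c comp=t2/9c wait=9 total=27
k=4 load=t4/5c comp=t3/2c wait=5 total=32
k=5 load=t5/9c comp=t4/9c wait=9 total=41
k=6 load=t6/7c comp=t5/9c wait=9 total=50
k=7 load=t7/8c comp=t6/5c wait=8 total=58
k=8 load=- comp=t7/3c wait=3 total=61

step 2: A=load:t2 B=compute:t1 [compute-bound]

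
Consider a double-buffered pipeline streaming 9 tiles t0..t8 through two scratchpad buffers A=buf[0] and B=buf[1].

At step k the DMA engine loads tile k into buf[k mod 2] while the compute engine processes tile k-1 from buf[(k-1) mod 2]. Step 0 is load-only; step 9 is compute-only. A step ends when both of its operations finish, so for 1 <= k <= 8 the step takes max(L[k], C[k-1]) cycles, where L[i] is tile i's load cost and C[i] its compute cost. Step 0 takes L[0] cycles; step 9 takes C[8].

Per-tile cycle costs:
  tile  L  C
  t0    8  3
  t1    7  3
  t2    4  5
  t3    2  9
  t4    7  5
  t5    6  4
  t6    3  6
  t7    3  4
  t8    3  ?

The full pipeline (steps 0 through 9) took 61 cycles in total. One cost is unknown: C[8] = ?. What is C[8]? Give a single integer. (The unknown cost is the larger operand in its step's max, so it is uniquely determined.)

C[8] = 8

step 0: dur = L[0]=8 = 8
step 1: dur = max(L[1]=7, C[0]=3) = 7
step 2: dur = max(L[2]=4, C[1]=3) = 4
step 3: dur = max(L[3]=2, C[2]=5) = 5
step 4: dur = max(L[4]=7, C[3]=9) = 9
step 5: dur = max(L[5]=6, C[4]=5) = 6
step 6: dur = max(L[6]=3, C[5]=4) = 4
step 7: dur = max(L[7]=3, C[6]=6) = 6
step 8: dur = max(L[8]=3, C[7]=4) = 4
step 9: dur = C[8]=? = C[8]  (unknown; binding)
sum of known step durations = 53
dur[9] = total - known = 61 - 53 = 8
C[8] is the binding max in step 9, so C[8] = dur[9] = 8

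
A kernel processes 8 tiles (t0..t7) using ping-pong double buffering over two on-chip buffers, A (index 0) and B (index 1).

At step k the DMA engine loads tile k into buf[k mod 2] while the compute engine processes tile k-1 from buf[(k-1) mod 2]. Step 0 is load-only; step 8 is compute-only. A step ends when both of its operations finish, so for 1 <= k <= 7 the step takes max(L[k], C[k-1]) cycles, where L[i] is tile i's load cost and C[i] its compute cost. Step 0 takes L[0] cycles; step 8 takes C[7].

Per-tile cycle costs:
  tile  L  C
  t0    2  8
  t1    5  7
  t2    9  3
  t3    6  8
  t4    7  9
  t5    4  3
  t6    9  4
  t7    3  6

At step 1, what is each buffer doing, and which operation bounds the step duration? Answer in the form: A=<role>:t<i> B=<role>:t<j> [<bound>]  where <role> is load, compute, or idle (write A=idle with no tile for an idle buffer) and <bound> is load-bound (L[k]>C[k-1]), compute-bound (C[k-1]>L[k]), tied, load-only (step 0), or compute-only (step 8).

step 1: A=compute:t0 B=load:t1 [compute-bound]

k=0 load=t0/2c comp=- wait=2 total=2
k=1 load=t1/5c comp=t0/8c wait=8 total=10
k=2 load=t2/9c comp=t1/7c wait=9 total=19
k=3 load=t3/6c comp=t2/3c wait=6 total=25
k=4 load=t4/7c comp=t3/8c wait=8 total=33
k=5 load=t5/4c comp=t4/9c wait=9 total=42
k=6 load=t6/9c comp=t5/3c wait=9 total=51
k=7 load=t7/3c comp=t6/4c wait=4 total=55
k=8 load=- comp=t7/6c wait=6 total=61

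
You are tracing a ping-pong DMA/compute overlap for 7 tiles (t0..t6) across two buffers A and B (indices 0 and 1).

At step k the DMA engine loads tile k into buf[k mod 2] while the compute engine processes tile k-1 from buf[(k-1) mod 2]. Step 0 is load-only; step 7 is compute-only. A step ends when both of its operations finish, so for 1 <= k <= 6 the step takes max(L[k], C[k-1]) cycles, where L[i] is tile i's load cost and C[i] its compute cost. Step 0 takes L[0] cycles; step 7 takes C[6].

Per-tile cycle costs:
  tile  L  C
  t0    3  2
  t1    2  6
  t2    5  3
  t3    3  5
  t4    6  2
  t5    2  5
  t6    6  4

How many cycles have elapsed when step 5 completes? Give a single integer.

end_cycle[5] = 22

step 0: L[0]=3 → dur=3, Σ=3 | A=load:t0 B=idle [load-only]
step 1: L[1]=2 C[0]=2 → dur=2, Σ=5 | A=compute:t0 B=load:t1 [tied]
step 2: L[2]=5 C[1]=6 → dur=6, Σ=11 | A=load:t2 B=compute:t1 [compute-bound]
step 3: L[3]=3 C[2]=3 → dur=3, Σ=14 | A=compute:t2 B=load:t3 [tied]
step 4: L[4]=6 C[3]=5 → dur=6, Σ=20 | A=load:t4 B=compute:t3 [load-bound]
step 5: L[5]=2 C[4]=2 → dur=2, Σ=22 | A=compute:t4 B=load:t5 [tied]
step 6: L[6]=6 C[5]=5 → dur=6, Σ=28 | A=load:t6 B=compute:t5 [load-bound]
step 7: C[6]=4 → dur=4, Σ=32 | A=compute:t6 B=idle [compute-only]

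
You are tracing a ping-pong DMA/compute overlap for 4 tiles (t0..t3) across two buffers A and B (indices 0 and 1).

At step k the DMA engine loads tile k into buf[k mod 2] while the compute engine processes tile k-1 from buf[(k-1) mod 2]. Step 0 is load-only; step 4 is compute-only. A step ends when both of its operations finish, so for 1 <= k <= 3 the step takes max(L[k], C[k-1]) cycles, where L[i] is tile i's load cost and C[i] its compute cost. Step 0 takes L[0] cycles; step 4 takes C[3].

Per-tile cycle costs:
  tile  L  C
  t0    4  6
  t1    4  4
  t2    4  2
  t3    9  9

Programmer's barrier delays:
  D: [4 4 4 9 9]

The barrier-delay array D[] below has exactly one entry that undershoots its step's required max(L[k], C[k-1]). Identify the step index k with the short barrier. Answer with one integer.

step 0: need L[0]=4 = 4; D[0]=4 ok
step 1: need max(L[1]=4,C[0]=6) = 6; D[1]=4 SHORT
step 2: need max(L[2]=4,C[1]=4) = 4; D[2]=4 ok
step 3: need max(L[3]=9,C[2]=2) = 9; D[3]=9 ok
step 4: need C[3]=9 = 9; D[4]=9 ok

hazard at step 1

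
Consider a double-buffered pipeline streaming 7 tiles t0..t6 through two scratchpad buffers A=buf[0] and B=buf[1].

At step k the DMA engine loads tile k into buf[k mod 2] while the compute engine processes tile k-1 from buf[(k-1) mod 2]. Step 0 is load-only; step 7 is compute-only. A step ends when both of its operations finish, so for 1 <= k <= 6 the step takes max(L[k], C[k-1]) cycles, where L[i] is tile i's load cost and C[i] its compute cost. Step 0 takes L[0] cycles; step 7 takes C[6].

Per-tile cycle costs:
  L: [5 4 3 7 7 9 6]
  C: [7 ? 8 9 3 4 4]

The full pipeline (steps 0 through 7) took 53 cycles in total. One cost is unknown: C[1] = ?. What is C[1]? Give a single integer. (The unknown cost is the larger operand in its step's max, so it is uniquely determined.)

step 0 | dur = L[0]=5 = 5
step 1 | dur = max(L[1]=4, C[0]=7) = 7
step 2 | dur = max(L[2]=3, C[1]=?) = C[1]  (unknown; binding)
step 3 | dur = max(L[3]=7, C[2]=8) = 8
step 4 | dur = max(L[4]=7, C[3]=9) = 9
step 5 | dur = max(L[5]=9, C[4]=3) = 9
step 6 | dur = max(L[6]=6, C[5]=4) = 6
step 7 | dur = C[6]=4 = 4
sum of known step durations = 48
dur[2] = total - known = 53 - 48 = 5
C[1] is the binding max in step 2, so C[1] = dur[2] = 5

C[1] = 5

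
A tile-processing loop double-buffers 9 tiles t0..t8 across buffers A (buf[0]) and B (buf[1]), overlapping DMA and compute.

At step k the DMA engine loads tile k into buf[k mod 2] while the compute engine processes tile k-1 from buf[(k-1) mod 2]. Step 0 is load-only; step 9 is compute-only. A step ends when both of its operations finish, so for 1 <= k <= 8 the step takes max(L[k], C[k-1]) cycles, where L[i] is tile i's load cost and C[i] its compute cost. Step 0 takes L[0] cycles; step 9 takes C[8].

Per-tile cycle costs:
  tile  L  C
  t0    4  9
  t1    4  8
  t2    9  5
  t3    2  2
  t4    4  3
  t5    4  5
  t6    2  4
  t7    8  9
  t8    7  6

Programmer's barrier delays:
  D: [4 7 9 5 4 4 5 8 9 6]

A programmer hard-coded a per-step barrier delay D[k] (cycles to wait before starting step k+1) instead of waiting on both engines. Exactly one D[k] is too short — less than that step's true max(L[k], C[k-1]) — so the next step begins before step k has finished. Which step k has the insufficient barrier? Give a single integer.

hazard at step 1

step 0: need L[0]=4 = 4; D[0]=4 ok
step 1: need max(L[1]=4,C[0]=9) = 9; D[1]=7 SHORT
step 2: need max(L[2]=9,C[1]=8) = 9; D[2]=9 ok
step 3: need max(L[3]=2,C[2]=5) = 5; D[3]=5 ok
step 4: need max(L[4]=4,C[3]=2) = 4; D[4]=4 ok
step 5: need max(L[5]=4,C[4]=3) = 4; D[5]=4 ok
step 6: need max(L[6]=2,C[5]=5) = 5; D[6]=5 ok
step 7: need max(L[7]=8,C[6]=4) = 8; D[7]=8 ok
step 8: need max(L[8]=7,C[7]=9) = 9; D[8]=9 ok
step 9: need C[8]=6 = 6; D[9]=6 ok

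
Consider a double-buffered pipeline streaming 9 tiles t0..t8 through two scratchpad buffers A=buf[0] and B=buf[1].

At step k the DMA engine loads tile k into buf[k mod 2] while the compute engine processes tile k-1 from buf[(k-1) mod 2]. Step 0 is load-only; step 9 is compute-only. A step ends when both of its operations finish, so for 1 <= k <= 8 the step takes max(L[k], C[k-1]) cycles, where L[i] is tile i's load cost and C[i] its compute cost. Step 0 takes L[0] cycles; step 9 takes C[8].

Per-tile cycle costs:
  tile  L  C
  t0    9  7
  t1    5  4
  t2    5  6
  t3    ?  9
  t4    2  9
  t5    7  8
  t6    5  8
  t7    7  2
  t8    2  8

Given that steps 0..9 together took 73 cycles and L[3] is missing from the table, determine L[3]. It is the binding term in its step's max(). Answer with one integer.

step 0: dur = L[0]=9 = 9
step 1: dur = max(L[1]=5, C[0]=7) = 7
step 2: dur = max(L[2]=5, C[1]=4) = 5
step 3: dur = max(L[3]=?, C[2]=6) = L[3]  (unknown; binding)
step 4: dur = max(L[4]=2, C[3]=9) = 9
step 5: dur = max(L[5]=7, C[4]=9) = 9
step 6: dur = max(L[6]=5, C[5]=8) = 8
step 7: dur = max(L[7]=7, C[6]=8) = 8
step 8: dur = max(L[8]=2, C[7]=2) = 2
step 9: dur = C[8]=8 = 8
sum of known step durations = 65
dur[3] = total - known = 73 - 65 = 8
L[3] is the binding max in step 3, so L[3] = dur[3] = 8

L[3] = 8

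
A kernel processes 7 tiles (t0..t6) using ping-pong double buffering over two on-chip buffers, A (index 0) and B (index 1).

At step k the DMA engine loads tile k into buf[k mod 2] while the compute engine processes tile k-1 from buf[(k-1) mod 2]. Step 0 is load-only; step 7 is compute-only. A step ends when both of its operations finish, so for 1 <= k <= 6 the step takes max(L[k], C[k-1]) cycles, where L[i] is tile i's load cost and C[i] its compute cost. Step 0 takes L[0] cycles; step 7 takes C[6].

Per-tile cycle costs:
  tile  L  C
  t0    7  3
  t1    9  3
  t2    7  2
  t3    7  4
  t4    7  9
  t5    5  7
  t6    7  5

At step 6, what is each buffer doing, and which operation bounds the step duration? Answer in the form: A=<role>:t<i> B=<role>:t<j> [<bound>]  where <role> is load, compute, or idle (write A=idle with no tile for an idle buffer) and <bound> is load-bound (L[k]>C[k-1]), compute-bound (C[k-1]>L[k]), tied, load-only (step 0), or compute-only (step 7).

step 0: L[0]=7 → dur=7, Σ=7 | A=load:t0 B=idle [load-only]
step 1: L[1]=9 C[0]=3 → dur=9, Σ=16 | A=compute:t0 B=load:t1 [load-bound]
step 2: L[2]=7 C[1]=3 → dur=7, Σ=23 | A=load:t2 B=compute:t1 [load-bound]
step 3: L[3]=7 C[2]=2 → dur=7, Σ=30 | A=compute:t2 B=load:t3 [load-bound]
step 4: L[4]=7 C[3]=4 → dur=7, Σ=37 | A=load:t4 B=compute:t3 [load-bound]
step 5: L[5]=5 C[4]=9 → dur=9, Σ=46 | A=compute:t4 B=load:t5 [compute-bound]
step 6: L[6]=7 C[5]=7 → dur=7, Σ=53 | A=load:t6 B=compute:t5 [tied]
step 7: C[6]=5 → dur=5, Σ=58 | A=compute:t6 B=idle [compute-only]

step 6: A=load:t6 B=compute:t5 [tied]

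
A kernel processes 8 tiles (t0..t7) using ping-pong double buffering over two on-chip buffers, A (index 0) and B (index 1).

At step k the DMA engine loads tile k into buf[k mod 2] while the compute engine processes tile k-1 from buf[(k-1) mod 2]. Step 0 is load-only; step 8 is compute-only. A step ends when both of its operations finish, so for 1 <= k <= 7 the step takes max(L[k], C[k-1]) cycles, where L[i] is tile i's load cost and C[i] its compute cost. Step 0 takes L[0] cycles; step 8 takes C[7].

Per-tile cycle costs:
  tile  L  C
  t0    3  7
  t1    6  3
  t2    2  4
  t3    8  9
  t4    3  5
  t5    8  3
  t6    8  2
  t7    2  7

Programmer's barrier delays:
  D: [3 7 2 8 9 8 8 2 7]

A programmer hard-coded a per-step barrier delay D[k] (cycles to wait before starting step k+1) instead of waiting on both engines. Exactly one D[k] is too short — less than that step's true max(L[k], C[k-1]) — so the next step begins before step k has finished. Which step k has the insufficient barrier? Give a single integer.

hazard at step 2

k=0 barrier L[0]=3→3c, D[0]=3 ok
k=1 barrier max(L[1]=6,C[0]=7)→7c, D[1]=7 ok
k=2 barrier max(L[2]=2,C[1]=3)→3c, D[2]=2 SHORT
k=3 barrier max(L[3]=8,C[2]=4)→8c, D[3]=8 ok
k=4 barrier max(L[4]=3,C[3]=9)→9c, D[4]=9 ok
k=5 barrier max(L[5]=8,C[4]=5)→8c, D[5]=8 ok
k=6 barrier max(L[6]=8,C[5]=3)→8c, D[6]=8 ok
k=7 barrier max(L[7]=2,C[6]=2)→2c, D[7]=2 ok
k=8 barrier C[7]=7→7c, D[8]=7 ok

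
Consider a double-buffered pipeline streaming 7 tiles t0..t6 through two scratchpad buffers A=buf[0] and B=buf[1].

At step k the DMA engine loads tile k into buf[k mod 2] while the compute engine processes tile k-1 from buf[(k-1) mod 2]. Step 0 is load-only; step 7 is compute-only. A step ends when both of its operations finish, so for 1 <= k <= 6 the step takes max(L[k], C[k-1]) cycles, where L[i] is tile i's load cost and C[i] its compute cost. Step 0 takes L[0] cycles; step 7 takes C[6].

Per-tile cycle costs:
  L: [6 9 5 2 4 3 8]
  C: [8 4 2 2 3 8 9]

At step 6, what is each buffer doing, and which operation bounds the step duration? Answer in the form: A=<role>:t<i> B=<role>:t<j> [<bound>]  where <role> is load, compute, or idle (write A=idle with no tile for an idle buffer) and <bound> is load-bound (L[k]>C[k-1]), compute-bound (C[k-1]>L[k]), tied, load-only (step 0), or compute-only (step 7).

  0. 6=6c; end=6; A:t0 B:-
  1. max(9,8)=9c; end=15; A:t0 B:t1
  2. max(5,4)=5c; end=20; A:t2 B:t1
  3. max(2,2)=2c; end=22; A:t2 B:t3
  4. max(4,2)=4c; end=26; A:t4 B:t3
  5. max(3,3)=3c; end=29; A:t4 B:t5
  6. max(8,8)=8c; end=37; A:t6 B:t5
  7. 9=9c; end=46; A:t6 B:t5

step 6: A=load:t6 B=compute:t5 [tied]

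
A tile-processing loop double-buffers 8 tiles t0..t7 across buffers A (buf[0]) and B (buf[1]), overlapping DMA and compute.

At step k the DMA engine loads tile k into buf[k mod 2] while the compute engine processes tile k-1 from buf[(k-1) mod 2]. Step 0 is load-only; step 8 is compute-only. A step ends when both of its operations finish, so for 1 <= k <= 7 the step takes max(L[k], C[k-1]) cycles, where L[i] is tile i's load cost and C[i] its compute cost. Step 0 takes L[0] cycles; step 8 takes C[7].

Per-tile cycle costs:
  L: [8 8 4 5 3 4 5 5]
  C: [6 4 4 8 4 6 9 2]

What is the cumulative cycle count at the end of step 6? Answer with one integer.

k=0 load=t0/8c comp=- wait=8 total=8
k=1 load=t1/8c comp=t0/6c wait=8 total=16
k=2 load=t2/4c comp=t1/4c wait=4 total=20
k=3 load=t3/5c comp=t2/4c wait=5 total=25
k=4 load=t4/3c comp=t3/8c wait=8 total=33
k=5 load=t5/4c comp=t4/4c wait=4 total=37
k=6 load=t6/5c comp=t5/6c wait=6 total=43
k=7 load=t7/5c comp=t6/9c wait=9 total=52
k=8 load=- comp=t7/2c wait=2 total=54

end_cycle[6] = 43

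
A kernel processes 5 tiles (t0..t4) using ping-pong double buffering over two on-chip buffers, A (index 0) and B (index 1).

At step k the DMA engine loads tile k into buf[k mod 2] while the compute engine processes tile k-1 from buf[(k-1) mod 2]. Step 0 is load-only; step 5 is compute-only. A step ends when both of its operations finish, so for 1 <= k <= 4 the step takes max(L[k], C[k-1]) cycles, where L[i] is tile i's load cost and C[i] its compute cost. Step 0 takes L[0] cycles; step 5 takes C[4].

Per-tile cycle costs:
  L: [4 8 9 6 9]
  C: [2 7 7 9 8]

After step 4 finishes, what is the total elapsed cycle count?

end_cycle[4] = 37

k=0 load=t0/4c comp=- wait=4 total=4
k=1 load=t1/8c comp=t0/2c wait=8 total=12
k=2 load=t2/9c comp=t1/7c wait=9 total=21
k=3 load=t3/6c comp=t2/7c wait=7 total=28
k=4 load=t4/9c comp=t3/9c wait=9 total=37
k=5 load=- comp=t4/8c wait=8 total=45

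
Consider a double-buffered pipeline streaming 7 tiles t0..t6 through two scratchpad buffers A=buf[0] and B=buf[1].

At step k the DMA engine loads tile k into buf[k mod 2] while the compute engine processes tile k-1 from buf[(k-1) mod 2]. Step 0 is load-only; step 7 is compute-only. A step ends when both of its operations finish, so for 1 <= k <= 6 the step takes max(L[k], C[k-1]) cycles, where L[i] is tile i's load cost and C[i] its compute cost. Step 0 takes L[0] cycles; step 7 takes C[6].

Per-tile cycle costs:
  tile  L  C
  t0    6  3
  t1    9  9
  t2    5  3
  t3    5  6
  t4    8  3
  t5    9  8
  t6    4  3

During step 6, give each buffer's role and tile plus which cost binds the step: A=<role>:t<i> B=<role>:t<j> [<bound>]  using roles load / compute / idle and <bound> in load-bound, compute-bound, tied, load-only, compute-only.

  0. 6=6c; end=6; A:t0 B:-
  1. max(9,3)=9c; end=15; A:t0 B:t1
  2. max(5,9)=9c; end=24; A:t2 B:t1
  3. max(5,3)=5c; end=29; A:t2 B:t3
  4. max(8,6)=8c; end=37; A:t4 B:t3
  5. max(9,3)=9c; end=46; A:t4 B:t5
  6. max(4,8)=8c; end=54; A:t6 B:t5
  7. 3=3c; end=57; A:t6 B:t5

step 6: A=load:t6 B=compute:t5 [compute-bound]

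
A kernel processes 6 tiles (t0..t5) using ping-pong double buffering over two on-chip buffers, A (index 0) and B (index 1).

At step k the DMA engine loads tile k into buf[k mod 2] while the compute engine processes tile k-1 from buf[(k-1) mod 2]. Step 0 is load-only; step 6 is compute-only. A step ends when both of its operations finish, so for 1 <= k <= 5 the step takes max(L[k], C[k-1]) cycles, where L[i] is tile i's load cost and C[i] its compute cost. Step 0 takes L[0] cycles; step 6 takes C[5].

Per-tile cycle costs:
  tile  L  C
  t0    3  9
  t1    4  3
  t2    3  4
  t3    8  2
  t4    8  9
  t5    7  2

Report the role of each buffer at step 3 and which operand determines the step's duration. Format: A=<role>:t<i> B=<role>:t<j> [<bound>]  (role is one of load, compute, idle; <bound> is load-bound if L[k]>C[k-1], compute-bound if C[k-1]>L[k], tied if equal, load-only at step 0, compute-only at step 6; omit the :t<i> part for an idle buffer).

k=0 load=t0/3c comp=- wait=3 total=3
k=1 load=t1/4c comp=t0/9c wait=9 total=12
k=2 load=t2/3c comp=t1/3c wait=3 total=15
k=3 load=t3/8c comp=t2/4c wait=8 total=23
k=4 load=t4/8c comp=t3/2c wait=8 total=31
k=5 load=t5/7c comp=t4/9c wait=9 total=40
k=6 load=- comp=t5/2c wait=2 total=42

step 3: A=compute:t2 B=load:t3 [load-bound]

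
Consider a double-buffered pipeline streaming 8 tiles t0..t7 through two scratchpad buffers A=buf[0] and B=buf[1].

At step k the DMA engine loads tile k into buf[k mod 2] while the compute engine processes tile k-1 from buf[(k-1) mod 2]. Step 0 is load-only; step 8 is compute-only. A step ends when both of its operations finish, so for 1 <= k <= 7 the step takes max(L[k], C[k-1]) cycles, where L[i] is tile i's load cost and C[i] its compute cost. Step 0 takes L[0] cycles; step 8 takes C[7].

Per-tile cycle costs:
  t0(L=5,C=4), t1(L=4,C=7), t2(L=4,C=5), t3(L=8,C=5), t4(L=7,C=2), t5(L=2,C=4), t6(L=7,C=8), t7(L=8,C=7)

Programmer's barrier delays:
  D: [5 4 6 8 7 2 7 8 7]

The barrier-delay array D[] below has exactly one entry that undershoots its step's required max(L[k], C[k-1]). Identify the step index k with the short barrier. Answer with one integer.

hazard at step 2

k=0 barrier L[0]=5→5c, D[0]=5 ok
k=1 barrier max(L[1]=4,C[0]=4)→4c, D[1]=4 ok
k=2 barrier max(L[2]=4,C[1]=7)→7c, D[2]=6 SHORT
k=3 barrier max(L[3]=8,C[2]=5)→8c, D[3]=8 ok
k=4 barrier max(L[4]=7,C[3]=5)→7c, D[4]=7 ok
k=5 barrier max(L[5]=2,C[4]=2)→2c, D[5]=2 ok
k=6 barrier max(L[6]=7,C[5]=4)→7c, D[6]=7 ok
k=7 barrier max(L[7]=8,C[6]=8)→8c, D[7]=8 ok
k=8 barrier C[7]=7→7c, D[8]=7 ok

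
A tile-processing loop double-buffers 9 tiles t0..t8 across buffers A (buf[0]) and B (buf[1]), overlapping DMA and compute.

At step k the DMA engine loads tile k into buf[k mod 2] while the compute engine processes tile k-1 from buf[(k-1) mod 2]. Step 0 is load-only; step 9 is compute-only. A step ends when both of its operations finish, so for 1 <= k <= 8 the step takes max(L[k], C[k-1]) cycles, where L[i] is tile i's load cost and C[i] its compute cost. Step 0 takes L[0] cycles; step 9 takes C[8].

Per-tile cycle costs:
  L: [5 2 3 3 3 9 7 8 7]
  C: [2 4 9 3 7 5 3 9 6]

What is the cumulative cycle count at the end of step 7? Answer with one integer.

end_cycle[7] = 47

[0] DMA t0→A (5c) ∥ CU idle ⇒ 5c, clock 5
[1] DMA t1→B (2c) ∥ CU A:t0 (2c) ⇒ 2c, clock 7
[2] DMA t2→A (3c) ∥ CU B:t1 (4c) ⇒ 4c, clock 11
[3] DMA t3→B (3c) ∥ CU A:t2 (9c) ⇒ 9c, clock 20
[4] DMA t4→A (3c) ∥ CU B:t3 (3c) ⇒ 3c, clock 23
[5] DMA t5→B (9c) ∥ CU A:t4 (7c) ⇒ 9c, clock 32
[6] DMA t6→A (7c) ∥ CU B:t5 (5c) ⇒ 7c, clock 39
[7] DMA t7→B (8c) ∥ CU A:t6 (3c) ⇒ 8c, clock 47
[8] DMA t8→A (7c) ∥ CU B:t7 (9c) ⇒ 9c, clock 56
[9] DMA idle ∥ CU A:t8 (6c) ⇒ 6c, clock 62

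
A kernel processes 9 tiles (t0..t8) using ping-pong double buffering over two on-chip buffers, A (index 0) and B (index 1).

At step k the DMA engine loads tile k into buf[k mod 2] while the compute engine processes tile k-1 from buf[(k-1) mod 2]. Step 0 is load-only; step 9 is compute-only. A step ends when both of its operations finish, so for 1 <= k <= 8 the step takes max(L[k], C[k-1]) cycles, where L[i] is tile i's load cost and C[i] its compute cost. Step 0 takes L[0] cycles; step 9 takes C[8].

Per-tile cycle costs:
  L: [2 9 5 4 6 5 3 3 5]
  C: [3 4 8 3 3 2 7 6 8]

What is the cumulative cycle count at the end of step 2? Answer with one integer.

end_cycle[2] = 16

step 0: L[0]=2 → dur=2, Σ=2 | A=load:t0 B=idle [load-only]
step 1: L[1]=9 C[0]=3 → dur=9, Σ=11 | A=compute:t0 B=load:t1 [load-bound]
step 2: L[2]=5 C[1]=4 → dur=5, Σ=16 | A=load:t2 B=compute:t1 [load-bound]
step 3: L[3]=4 C[2]=8 → dur=8, Σ=24 | A=compute:t2 B=load:t3 [compute-bound]
step 4: L[4]=6 C[3]=3 → dur=6, Σ=30 | A=load:t4 B=compute:t3 [load-bound]
step 5: L[5]=5 C[4]=3 → dur=5, Σ=35 | A=compute:t4 B=load:t5 [load-bound]
step 6: L[6]=3 C[5]=2 → dur=3, Σ=38 | A=load:t6 B=compute:t5 [load-bound]
step 7: L[7]=3 C[6]=7 → dur=7, Σ=45 | A=compute:t6 B=load:t7 [compute-bound]
step 8: L[8]=5 C[7]=6 → dur=6, Σ=51 | A=load:t8 B=compute:t7 [compute-bound]
step 9: C[8]=8 → dur=8, Σ=59 | A=compute:t8 B=idle [compute-only]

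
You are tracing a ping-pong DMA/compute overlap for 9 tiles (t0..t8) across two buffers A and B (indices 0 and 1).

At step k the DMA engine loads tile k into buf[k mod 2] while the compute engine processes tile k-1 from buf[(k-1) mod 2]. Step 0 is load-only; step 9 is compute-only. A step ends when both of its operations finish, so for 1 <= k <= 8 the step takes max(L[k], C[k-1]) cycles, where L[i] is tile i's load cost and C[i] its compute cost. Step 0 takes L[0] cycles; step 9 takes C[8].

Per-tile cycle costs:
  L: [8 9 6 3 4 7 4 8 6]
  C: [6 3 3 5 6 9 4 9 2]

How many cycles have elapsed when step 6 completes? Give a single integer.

end_cycle[6] = 47

k=0 load=t0/8c comp=- wait=8 total=8
k=1 load=t1/9c comp=t0/6c wait=9 total=17
k=2 load=t2/6c comp=t1/3c wait=6 total=23
k=3 load=t3/3c comp=t2/3c wait=3 total=26
k=4 load=t4/4c comp=t3/5c wait=5 total=31
k=5 load=t5/7c comp=t4/6c wait=7 total=38
k=6 load=t6/4c comp=t5/9c wait=9 total=47
k=7 load=t7/8c comp=t6/4c wait=8 total=55
k=8 load=t8/6c comp=t7/9c wait=9 total=64
k=9 load=- comp=t8/2c wait=2 total=66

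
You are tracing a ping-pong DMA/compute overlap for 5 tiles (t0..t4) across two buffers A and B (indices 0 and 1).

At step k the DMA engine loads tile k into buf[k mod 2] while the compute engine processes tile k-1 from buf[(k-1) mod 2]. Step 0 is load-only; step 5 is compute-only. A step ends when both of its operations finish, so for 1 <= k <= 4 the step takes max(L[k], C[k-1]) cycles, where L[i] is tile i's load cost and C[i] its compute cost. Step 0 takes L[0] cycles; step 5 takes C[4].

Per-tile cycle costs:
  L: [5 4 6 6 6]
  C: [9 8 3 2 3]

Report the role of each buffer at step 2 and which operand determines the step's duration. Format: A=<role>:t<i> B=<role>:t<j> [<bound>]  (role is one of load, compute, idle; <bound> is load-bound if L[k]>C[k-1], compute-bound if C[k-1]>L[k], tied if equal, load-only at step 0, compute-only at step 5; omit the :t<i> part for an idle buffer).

step 2: A=load:t2 B=compute:t1 [compute-bound]

[0] DMA t0→A (5c) ∥ CU idle ⇒ 5c, clock 5
[1] DMA t1→B (4c) ∥ CU A:t0 (9c) ⇒ 9c, clock 14
[2] DMA t2→A (6c) ∥ CU B:t1 (8c) ⇒ 8c, clock 22
[3] DMA t3→B (6c) ∥ CU A:t2 (3c) ⇒ 6c, clock 28
[4] DMA t4→A (6c) ∥ CU B:t3 (2c) ⇒ 6c, clock 34
[5] DMA idle ∥ CU A:t4 (3c) ⇒ 3c, clock 37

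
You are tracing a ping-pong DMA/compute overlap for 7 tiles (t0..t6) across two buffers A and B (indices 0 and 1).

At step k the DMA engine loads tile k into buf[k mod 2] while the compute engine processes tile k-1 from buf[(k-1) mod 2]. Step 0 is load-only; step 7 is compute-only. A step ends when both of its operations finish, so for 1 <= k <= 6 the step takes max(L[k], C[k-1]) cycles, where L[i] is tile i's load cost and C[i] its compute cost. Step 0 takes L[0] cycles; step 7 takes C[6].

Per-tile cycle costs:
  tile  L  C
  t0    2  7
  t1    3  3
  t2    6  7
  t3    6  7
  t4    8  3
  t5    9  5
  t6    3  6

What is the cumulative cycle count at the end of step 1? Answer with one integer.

end_cycle[1] = 9

[0] DMA t0→A (2c) ∥ CU idle ⇒ 2c, clock 2
[1] DMA t1→B (3c) ∥ CU A:t0 (7c) ⇒ 7c, clock 9
[2] DMA t2→A (6c) ∥ CU B:t1 (3c) ⇒ 6c, clock 15
[3] DMA t3→B (6c) ∥ CU A:t2 (7c) ⇒ 7c, clock 22
[4] DMA t4→A (8c) ∥ CU B:t3 (7c) ⇒ 8c, clock 30
[5] DMA t5→B (9c) ∥ CU A:t4 (3c) ⇒ 9c, clock 39
[6] DMA t6→A (3c) ∥ CU B:t5 (5c) ⇒ 5c, clock 44
[7] DMA idle ∥ CU A:t6 (6c) ⇒ 6c, clock 50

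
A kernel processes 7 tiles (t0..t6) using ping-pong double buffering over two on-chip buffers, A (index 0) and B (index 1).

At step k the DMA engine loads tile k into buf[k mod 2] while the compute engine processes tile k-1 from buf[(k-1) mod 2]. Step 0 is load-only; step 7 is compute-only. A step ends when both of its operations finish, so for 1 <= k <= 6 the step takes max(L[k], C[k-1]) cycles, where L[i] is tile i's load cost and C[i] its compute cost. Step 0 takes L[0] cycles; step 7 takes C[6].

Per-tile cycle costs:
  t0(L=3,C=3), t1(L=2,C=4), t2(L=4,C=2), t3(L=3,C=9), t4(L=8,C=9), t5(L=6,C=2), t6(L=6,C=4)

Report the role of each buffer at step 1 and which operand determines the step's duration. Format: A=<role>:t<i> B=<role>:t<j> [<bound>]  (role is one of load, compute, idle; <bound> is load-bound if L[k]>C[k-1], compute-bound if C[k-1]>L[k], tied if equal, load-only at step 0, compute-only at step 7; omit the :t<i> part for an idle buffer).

k=0 load=t0/3c comp=- wait=3 total=3
k=1 load=t1/2c comp=t0/3c wait=3 total=6
k=2 load=t2/4c comp=t1/4c wait=4 total=10
k=3 load=t3/3c comp=t2/2c wait=3 total=13
k=4 load=t4/8c comp=t3/9c wait=9 total=22
k=5 load=t5/6c comp=t4/9c wait=9 total=31
k=6 load=t6/6c comp=t5/2c wait=6 total=37
k=7 load=- comp=t6/4c wait=4 total=41

step 1: A=compute:t0 B=load:t1 [compute-bound]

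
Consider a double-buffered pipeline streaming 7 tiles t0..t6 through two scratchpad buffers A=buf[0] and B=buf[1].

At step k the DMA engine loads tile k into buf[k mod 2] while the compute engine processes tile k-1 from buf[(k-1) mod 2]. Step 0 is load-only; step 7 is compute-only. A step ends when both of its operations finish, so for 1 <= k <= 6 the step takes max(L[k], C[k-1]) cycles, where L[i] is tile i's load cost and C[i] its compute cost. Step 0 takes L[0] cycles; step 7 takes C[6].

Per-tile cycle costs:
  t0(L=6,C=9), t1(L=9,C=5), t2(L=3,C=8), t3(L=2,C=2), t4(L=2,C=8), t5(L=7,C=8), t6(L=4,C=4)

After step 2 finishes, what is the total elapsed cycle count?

[0] DMA t0→A (6c) ∥ CU idle ⇒ 6c, clock 6
[1] DMA t1→B (9c) ∥ CU A:t0 (9c) ⇒ 9c, clock 15
[2] DMA t2→A (3c) ∥ CU B:t1 (5c) ⇒ 5c, clock 20
[3] DMA t3→B (2c) ∥ CU A:t2 (8c) ⇒ 8c, clock 28
[4] DMA t4→A (2c) ∥ CU B:t3 (2c) ⇒ 2c, clock 30
[5] DMA t5→B (7c) ∥ CU A:t4 (8c) ⇒ 8c, clock 38
[6] DMA t6→A (4c) ∥ CU B:t5 (8c) ⇒ 8c, clock 46
[7] DMA idle ∥ CU A:t6 (4c) ⇒ 4c, clock 50

end_cycle[2] = 20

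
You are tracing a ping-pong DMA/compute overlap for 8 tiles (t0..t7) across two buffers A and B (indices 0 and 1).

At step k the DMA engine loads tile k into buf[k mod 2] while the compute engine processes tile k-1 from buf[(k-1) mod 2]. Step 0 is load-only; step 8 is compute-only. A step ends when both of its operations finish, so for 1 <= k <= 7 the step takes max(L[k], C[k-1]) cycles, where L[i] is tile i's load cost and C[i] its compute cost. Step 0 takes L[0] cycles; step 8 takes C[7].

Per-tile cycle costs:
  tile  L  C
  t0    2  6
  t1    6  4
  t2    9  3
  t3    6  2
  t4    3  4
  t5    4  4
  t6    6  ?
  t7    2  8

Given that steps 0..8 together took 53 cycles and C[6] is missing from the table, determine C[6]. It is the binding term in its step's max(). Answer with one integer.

step 0: dur = L[0]=2 = 2
step 1: dur = max(L[1]=6, C[0]=6) = 6
step 2: dur = max(L[2]=9, C[1]=4) = 9
step 3: dur = max(L[3]=6, C[2]=3) = 6
step 4: dur = max(L[4]=3, C[3]=2) = 3
step 5: dur = max(L[5]=4, C[4]=4) = 4
step 6: dur = max(L[6]=6, C[5]=4) = 6
step 7: dur = max(L[7]=2, C[6]=?) = C[6]  (unknown; binding)
step 8: dur = C[7]=8 = 8
sum of known step durations = 44
dur[7] = total - known = 53 - 44 = 9
C[6] is the binding max in step 7, so C[6] = dur[7] = 9

C[6] = 9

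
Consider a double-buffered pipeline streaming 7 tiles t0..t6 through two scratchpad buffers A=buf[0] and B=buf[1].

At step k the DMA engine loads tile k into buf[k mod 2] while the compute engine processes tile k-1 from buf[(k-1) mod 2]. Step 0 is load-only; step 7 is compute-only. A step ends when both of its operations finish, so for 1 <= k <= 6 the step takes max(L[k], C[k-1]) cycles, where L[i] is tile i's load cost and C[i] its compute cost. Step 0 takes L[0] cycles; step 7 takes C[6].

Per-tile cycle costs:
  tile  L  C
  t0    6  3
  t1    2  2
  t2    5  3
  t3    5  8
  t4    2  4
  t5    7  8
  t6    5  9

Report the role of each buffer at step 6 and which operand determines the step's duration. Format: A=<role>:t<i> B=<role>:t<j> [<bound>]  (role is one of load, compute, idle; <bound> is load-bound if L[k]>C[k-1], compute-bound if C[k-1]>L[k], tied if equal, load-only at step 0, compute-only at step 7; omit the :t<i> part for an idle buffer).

step 6: A=load:t6 B=compute:t5 [compute-bound]

[0] DMA t0→A (6c) ∥ CU idle ⇒ 6c, clock 6
[1] DMA t1→B (2c) ∥ CU A:t0 (3c) ⇒ 3c, clock 9
[2] DMA t2→A (5c) ∥ CU B:t1 (2c) ⇒ 5c, clock 14
[3] DMA t3→B (5c) ∥ CU A:t2 (3c) ⇒ 5c, clock 19
[4] DMA t4→A (2c) ∥ CU B:t3 (8c) ⇒ 8c, clock 27
[5] DMA t5→B (7c) ∥ CU A:t4 (4c) ⇒ 7c, clock 34
[6] DMA t6→A (5c) ∥ CU B:t5 (8c) ⇒ 8c, clock 42
[7] DMA idle ∥ CU A:t6 (9c) ⇒ 9c, clock 51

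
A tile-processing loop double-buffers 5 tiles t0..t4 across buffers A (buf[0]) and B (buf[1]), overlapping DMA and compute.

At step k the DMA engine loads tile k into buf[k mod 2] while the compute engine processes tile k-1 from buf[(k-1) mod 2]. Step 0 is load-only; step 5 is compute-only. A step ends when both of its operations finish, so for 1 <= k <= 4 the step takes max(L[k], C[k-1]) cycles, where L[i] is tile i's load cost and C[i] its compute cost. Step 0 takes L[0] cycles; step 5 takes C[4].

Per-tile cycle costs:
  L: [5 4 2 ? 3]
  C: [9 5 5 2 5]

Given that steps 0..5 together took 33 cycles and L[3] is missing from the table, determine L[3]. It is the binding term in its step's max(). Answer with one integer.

step 0: dur = L[0]=5 = 5
step 1: dur = max(L[1]=4, C[0]=9) = 9
step 2: dur = max(L[2]=2, C[1]=5) = 5
step 3: dur = max(L[3]=?, C[2]=5) = L[3]  (unknown; binding)
step 4: dur = max(L[4]=3, C[3]=2) = 3
step 5: dur = C[4]=5 = 5
sum of known step durations = 27
dur[3] = total - known = 33 - 27 = 6
L[3] is the binding max in step 3, so L[3] = dur[3] = 6

L[3] = 6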